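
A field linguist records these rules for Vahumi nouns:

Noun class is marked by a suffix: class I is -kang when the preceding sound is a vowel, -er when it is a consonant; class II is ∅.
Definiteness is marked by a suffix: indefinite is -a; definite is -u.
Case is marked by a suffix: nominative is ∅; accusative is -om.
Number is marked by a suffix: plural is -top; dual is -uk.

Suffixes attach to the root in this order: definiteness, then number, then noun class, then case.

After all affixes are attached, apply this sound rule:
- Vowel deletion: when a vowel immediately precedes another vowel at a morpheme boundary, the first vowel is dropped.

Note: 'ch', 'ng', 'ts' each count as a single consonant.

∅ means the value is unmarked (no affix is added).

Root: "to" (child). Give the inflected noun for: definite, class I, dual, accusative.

Attach definiteness definite -u → tou.
Attach number dual -uk → touuk.
Attach noun class class I -er (after consonant 'k') → touuker.
Attach case accusative -om → touukerom.
Apply vowel deletion: touukerom → tukerom.

tukerom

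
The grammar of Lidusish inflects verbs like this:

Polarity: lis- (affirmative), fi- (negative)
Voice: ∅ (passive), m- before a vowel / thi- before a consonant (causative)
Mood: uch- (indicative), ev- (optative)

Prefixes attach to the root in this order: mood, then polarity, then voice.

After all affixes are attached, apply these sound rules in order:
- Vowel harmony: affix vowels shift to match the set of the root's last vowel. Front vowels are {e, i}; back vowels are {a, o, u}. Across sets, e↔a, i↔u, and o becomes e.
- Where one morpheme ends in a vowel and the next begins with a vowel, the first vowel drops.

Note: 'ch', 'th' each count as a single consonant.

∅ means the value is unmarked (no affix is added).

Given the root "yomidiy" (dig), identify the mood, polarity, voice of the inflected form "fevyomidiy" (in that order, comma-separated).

optative, negative, passive

Segment: fi-ev-yomidiy.
mood: ev- → optative.
polarity: fi- → negative.
voice: ∅ → passive.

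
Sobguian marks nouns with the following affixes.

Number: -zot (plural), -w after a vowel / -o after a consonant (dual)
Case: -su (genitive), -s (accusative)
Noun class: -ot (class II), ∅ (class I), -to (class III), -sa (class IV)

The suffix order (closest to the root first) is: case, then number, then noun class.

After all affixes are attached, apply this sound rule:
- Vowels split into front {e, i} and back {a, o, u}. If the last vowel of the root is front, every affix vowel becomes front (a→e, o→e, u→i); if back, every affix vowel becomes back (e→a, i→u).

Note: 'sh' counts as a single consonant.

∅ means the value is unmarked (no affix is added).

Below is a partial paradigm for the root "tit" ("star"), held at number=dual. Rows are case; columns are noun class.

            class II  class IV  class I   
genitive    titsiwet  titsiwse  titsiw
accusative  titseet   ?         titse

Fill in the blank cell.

Attach case accusative -s → tits.
Attach number dual -o (after consonant 's') → titso.
Attach noun class class IV -sa → titsosa.
Apply vowel harmony: titsosa → titsese.

titsese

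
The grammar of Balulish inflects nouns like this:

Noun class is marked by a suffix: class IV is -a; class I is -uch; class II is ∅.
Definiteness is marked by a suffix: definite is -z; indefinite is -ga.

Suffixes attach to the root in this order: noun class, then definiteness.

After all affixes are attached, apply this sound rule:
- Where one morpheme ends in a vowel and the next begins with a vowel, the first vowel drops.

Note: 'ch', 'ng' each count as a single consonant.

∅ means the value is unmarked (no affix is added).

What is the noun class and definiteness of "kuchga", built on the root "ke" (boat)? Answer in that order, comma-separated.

class I, indefinite

Segment: ke-uch-ga.
noun class: -uch → class I.
definiteness: -ga → indefinite.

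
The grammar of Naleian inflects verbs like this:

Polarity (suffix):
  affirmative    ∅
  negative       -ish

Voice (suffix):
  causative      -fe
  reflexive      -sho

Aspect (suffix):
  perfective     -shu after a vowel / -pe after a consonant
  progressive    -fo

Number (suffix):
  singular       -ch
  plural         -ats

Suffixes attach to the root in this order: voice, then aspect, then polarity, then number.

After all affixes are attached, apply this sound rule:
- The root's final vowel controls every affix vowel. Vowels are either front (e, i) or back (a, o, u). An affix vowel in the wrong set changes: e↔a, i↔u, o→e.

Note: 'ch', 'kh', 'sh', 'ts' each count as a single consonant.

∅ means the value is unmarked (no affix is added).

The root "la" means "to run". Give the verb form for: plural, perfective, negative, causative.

lafashuushats

Attach voice causative -fe → lafe.
Attach aspect perfective -shu (after vowel 'e') → lafeshu.
Attach polarity negative -ish → lafeshuish.
Attach number plural -ats → lafeshuishats.
Apply vowel harmony: lafeshuishats → lafashuushats.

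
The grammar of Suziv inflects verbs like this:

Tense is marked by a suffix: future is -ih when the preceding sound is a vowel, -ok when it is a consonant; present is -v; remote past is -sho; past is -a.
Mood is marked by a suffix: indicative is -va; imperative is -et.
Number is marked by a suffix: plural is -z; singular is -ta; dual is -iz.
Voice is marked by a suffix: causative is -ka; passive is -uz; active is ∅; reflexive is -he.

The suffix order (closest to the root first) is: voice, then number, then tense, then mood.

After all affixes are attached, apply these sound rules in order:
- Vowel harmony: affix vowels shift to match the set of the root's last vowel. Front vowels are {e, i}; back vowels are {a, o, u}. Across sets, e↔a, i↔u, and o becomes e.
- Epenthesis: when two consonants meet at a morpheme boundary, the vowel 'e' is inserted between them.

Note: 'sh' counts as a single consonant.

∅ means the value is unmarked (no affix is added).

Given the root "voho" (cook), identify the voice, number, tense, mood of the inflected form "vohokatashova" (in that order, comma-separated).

Segment: voho-ka-ta-sho-va.
voice: -ka → causative.
number: -ta → singular.
tense: -sho → remote past.
mood: -va → indicative.

causative, singular, remote past, indicative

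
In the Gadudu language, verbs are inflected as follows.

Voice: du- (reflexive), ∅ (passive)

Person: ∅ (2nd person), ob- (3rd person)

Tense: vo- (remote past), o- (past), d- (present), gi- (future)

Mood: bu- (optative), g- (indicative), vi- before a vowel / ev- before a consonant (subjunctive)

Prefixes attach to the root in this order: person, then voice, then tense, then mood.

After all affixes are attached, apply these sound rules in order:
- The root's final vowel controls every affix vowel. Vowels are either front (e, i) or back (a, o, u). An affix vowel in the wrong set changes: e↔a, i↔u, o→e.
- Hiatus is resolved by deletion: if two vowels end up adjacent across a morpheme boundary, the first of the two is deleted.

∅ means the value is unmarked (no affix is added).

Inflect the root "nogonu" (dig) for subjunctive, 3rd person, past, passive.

vobnogonu

Attach person 3rd person ob- → obnogonu.
voice = passive: zero marking, form stays obnogonu.
Attach tense past o- → oobnogonu.
Attach mood subjunctive vi- (before vowel 'o') → vioobnogonu.
Apply vowel harmony: vioobnogonu → vuoobnogonu.
Apply vowel deletion: vuoobnogonu → vobnogonu.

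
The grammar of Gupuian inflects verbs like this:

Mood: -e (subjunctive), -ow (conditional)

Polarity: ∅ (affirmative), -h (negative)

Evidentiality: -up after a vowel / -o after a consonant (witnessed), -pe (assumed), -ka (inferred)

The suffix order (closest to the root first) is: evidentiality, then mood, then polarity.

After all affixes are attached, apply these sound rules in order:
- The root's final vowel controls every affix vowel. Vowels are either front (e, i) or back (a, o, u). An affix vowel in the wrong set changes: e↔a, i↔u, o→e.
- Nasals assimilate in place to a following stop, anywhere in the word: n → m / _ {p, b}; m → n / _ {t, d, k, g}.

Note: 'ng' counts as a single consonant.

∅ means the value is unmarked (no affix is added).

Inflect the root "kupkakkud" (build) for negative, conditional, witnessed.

Attach evidentiality witnessed -o (after consonant 'd') → kupkakkudo.
Attach mood conditional -ow → kupkakkudoow.
Attach polarity negative -h → kupkakkudoowh.
Vowel harmony: no change.
Nasal assimilation: no change.

kupkakkudoowh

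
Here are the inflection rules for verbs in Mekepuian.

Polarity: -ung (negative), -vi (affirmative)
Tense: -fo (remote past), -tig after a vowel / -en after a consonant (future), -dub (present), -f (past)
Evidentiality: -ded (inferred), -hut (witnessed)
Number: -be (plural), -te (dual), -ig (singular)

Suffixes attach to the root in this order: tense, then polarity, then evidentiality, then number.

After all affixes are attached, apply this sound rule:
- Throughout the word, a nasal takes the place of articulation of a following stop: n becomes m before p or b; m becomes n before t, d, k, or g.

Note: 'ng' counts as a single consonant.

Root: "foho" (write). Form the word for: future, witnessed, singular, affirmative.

fohotigvihutig

Attach tense future -tig (after vowel 'o') → fohotig.
Attach polarity affirmative -vi → fohotigvi.
Attach evidentiality witnessed -hut → fohotigvihut.
Attach number singular -ig → fohotigvihutig.
Nasal assimilation: no change.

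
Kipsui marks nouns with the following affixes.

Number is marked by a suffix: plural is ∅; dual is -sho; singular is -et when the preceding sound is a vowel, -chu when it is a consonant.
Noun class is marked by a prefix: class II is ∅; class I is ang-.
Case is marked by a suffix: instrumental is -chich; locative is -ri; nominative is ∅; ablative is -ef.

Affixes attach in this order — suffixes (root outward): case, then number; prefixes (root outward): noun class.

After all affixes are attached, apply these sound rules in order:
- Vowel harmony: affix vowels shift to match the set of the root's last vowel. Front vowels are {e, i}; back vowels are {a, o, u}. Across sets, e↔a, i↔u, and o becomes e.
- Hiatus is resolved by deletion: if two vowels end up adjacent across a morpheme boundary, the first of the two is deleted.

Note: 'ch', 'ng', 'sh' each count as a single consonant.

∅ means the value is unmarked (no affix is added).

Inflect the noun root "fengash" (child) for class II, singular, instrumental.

Attach case instrumental -chich → fengashchich.
Attach number singular -chu (after consonant 'ch') → fengashchichchu.
noun class = class II: zero marking, form stays fengashchichchu.
Apply vowel harmony: fengashchichchu → fengashchuchchu.
Vowel deletion: no change.

fengashchuchchu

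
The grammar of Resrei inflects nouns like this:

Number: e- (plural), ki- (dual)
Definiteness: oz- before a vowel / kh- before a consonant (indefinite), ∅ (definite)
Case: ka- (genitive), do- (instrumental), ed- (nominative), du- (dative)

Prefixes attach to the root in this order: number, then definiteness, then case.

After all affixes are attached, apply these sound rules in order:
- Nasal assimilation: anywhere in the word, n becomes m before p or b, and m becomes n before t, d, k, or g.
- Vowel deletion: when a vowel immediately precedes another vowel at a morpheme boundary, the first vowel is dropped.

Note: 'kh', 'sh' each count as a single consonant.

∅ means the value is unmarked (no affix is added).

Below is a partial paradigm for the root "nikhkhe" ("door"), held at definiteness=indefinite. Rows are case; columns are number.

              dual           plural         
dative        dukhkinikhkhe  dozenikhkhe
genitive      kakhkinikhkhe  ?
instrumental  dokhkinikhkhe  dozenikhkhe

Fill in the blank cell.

Attach number plural e- → enikhkhe.
Attach definiteness indefinite oz- (before vowel 'e') → ozenikhkhe.
Attach case genitive ka- → kaozenikhkhe.
Nasal assimilation: no change.
Apply vowel deletion: kaozenikhkhe → kozenikhkhe.

kozenikhkhe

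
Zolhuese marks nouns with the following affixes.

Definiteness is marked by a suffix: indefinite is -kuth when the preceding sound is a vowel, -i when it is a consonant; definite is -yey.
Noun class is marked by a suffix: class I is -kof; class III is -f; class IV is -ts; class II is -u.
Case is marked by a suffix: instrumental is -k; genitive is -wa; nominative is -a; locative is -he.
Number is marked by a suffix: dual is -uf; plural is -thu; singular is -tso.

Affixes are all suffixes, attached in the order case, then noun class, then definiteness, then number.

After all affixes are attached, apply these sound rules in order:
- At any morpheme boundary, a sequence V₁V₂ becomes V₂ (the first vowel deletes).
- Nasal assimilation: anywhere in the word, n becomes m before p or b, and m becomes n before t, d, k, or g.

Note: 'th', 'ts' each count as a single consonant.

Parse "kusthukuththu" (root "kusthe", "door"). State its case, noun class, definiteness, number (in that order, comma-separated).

Segment: kusthe-a-u-kuth-thu.
case: -a → nominative.
noun class: -u → class II.
definiteness: -kuth/i → indefinite.
number: -thu → plural.

nominative, class II, indefinite, plural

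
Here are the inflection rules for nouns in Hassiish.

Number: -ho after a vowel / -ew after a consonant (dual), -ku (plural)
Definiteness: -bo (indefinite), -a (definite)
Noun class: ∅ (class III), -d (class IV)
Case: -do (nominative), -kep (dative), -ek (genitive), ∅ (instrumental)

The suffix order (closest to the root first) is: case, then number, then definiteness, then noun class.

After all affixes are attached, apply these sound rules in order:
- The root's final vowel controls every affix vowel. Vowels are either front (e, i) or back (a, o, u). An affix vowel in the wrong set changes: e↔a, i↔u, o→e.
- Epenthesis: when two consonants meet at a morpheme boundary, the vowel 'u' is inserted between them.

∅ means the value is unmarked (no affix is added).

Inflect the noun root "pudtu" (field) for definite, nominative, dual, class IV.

pudtudohoad

Attach case nominative -do → pudtudo.
Attach number dual -ho (after vowel 'o') → pudtudoho.
Attach definiteness definite -a → pudtudohoa.
Attach noun class class IV -d → pudtudohoad.
Vowel harmony: no change.
Epenthesis: no change.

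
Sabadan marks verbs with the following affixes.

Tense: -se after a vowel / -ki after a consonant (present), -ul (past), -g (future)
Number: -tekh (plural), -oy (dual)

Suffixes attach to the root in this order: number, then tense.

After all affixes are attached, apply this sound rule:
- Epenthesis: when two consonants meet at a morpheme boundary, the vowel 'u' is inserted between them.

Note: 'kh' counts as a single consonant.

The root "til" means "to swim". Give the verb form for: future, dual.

tiloyug

Attach number dual -oy → tiloy.
Attach tense future -g → tiloyg.
Apply epenthesis: tiloyg → tiloyug.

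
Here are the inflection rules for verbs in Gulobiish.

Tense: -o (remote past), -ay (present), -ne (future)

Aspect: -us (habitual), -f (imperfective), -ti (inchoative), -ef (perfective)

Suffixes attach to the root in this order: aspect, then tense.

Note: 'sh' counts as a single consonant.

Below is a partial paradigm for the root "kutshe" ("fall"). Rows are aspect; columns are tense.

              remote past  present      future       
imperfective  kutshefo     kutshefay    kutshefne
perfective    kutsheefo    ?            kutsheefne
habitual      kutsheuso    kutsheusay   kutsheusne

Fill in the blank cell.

kutsheefay

Attach aspect perfective -ef → kutsheef.
Attach tense present -ay → kutsheefay.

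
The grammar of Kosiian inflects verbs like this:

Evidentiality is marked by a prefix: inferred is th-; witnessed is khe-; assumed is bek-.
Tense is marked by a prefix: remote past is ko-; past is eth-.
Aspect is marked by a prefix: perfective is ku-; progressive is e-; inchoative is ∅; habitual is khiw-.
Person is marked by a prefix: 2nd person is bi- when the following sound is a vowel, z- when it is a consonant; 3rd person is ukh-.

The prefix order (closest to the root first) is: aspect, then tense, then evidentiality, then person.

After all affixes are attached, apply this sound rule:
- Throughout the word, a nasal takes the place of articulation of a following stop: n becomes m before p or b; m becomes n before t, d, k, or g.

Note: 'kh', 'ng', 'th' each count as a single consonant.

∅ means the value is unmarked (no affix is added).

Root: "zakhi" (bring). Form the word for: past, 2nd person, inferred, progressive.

zthethezakhi

Attach aspect progressive e- → ezakhi.
Attach tense past eth- → ethezakhi.
Attach evidentiality inferred th- → thethezakhi.
Attach person 2nd person z- (before consonant 'th') → zthethezakhi.
Nasal assimilation: no change.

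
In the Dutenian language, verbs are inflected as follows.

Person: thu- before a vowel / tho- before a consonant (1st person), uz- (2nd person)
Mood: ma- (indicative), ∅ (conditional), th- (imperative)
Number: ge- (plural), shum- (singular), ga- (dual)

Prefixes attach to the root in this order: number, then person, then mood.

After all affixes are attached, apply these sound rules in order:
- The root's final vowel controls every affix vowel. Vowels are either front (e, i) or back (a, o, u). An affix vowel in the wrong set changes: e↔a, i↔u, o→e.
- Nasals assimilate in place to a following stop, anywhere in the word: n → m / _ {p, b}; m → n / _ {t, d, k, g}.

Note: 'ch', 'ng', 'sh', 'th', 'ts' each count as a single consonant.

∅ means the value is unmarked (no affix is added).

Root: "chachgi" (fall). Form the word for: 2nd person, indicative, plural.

Attach number plural ge- → gechachgi.
Attach person 2nd person uz- → uzgechachgi.
Attach mood indicative ma- → mauzgechachgi.
Apply vowel harmony: mauzgechachgi → meizgechachgi.
Nasal assimilation: no change.

meizgechachgi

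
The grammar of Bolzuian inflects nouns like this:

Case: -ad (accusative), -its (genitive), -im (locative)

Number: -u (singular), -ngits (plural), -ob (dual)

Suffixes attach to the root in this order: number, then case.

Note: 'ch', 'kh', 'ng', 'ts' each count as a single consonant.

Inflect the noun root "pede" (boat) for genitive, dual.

Attach number dual -ob → pedeob.
Attach case genitive -its → pedeobits.

pedeobits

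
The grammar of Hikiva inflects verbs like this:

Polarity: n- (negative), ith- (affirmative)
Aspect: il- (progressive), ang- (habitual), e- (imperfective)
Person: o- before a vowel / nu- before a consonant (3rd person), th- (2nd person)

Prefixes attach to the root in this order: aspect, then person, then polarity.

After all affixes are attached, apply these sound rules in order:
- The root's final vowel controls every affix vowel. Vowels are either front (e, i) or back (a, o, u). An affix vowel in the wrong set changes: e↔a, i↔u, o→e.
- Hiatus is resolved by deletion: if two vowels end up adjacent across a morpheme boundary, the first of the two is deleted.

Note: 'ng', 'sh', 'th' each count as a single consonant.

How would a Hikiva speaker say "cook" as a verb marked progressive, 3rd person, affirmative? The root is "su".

Attach aspect progressive il- → ilsu.
Attach person 3rd person o- (before vowel 'i') → oilsu.
Attach polarity affirmative ith- → ithoilsu.
Apply vowel harmony: ithoilsu → uthoulsu.
Apply vowel deletion: uthoulsu → uthulsu.

uthulsu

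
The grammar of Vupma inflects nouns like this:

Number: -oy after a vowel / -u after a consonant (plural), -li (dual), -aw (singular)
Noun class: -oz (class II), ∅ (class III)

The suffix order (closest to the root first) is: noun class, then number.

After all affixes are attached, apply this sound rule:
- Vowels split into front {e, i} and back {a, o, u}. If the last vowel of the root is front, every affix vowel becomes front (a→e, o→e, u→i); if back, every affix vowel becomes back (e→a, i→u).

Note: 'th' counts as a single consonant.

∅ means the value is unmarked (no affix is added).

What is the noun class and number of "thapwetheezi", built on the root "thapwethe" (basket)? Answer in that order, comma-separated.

Segment: thapwethe-oz-u.
noun class: -oz → class II.
number: -oy/u → plural.

class II, plural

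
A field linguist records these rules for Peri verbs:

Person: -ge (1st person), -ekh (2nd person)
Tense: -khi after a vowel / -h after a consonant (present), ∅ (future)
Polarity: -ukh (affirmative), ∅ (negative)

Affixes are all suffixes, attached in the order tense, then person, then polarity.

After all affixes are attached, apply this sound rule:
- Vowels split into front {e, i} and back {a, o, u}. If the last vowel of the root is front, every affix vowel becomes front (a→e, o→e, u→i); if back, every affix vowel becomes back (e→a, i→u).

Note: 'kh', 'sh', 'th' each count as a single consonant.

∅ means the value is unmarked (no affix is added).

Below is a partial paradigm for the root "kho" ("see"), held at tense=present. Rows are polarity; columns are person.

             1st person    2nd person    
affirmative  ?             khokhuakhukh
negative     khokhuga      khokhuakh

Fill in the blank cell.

Attach tense present -khi (after vowel 'o') → khokhi.
Attach person 1st person -ge → khokhige.
Attach polarity affirmative -ukh → khokhigeukh.
Apply vowel harmony: khokhigeukh → khokhugaukh.

khokhugaukh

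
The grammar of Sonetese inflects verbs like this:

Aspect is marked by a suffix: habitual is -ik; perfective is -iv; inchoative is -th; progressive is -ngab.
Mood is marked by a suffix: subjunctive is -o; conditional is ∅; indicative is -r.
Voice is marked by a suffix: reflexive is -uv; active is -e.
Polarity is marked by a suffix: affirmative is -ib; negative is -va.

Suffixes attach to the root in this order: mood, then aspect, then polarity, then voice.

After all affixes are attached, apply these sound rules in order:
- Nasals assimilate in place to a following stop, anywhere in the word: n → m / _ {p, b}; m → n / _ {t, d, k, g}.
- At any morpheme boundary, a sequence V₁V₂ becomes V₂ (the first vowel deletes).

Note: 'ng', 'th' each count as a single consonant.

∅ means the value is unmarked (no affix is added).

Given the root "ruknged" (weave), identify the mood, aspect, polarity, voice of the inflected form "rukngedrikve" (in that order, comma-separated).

Segment: ruknged-r-ik-va-e.
mood: -r → indicative.
aspect: -ik → habitual.
polarity: -va → negative.
voice: -e → active.

indicative, habitual, negative, active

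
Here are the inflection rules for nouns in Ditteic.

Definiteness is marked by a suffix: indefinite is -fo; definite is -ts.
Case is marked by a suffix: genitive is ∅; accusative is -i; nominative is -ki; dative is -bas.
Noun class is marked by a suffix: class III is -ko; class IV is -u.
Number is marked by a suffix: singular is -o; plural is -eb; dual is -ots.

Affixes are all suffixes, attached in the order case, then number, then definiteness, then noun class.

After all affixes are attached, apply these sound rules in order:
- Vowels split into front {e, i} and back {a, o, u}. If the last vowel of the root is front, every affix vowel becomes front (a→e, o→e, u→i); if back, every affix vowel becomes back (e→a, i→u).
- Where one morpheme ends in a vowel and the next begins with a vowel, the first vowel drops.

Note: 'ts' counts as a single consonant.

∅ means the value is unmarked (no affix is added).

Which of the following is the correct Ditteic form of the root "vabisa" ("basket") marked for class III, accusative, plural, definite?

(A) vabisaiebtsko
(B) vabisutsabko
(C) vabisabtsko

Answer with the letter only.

C

Attach case accusative -i → vabisai.
Attach number plural -eb → vabisaieb.
Attach definiteness definite -ts → vabisaiebts.
Attach noun class class III -ko → vabisaiebtsko.
Apply vowel harmony: vabisaiebtsko → vabisauabtsko.
Apply vowel deletion: vabisauabtsko → vabisabtsko.
So the correct form is vabisabtsko, option (C).
(A) vabisaiebtsko is wrong: it fails to apply the sound rule(s).
(B) vabisutsabko is wrong: it has the affixes in the wrong order.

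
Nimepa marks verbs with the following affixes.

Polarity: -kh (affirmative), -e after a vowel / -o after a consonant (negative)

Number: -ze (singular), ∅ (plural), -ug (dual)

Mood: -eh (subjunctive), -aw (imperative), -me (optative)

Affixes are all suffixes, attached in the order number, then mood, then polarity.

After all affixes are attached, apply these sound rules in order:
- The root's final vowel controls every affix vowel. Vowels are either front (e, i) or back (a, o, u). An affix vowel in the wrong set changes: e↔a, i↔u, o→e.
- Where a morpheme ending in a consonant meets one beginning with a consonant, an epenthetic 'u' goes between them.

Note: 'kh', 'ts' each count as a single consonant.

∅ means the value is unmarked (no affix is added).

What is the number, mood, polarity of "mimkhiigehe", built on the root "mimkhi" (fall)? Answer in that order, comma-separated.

Segment: mimkhi-ug-eh-o.
number: -ug → dual.
mood: -eh → subjunctive.
polarity: -e/o → negative.

dual, subjunctive, negative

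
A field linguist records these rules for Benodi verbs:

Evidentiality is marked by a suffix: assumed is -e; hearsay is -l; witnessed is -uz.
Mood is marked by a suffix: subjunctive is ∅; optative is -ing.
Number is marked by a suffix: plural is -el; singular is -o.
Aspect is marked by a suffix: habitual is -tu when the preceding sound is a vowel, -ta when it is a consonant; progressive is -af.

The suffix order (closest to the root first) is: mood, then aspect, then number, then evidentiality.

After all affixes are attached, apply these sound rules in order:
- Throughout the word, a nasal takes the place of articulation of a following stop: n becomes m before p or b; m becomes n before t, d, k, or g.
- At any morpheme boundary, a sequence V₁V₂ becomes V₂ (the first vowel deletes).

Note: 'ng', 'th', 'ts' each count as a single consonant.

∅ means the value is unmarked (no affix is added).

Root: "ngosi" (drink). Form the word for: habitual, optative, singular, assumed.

Attach mood optative -ing → ngosiing.
Attach aspect habitual -ta (after consonant 'ng') → ngosiingta.
Attach number singular -o → ngosiingtao.
Attach evidentiality assumed -e → ngosiingtaoe.
Nasal assimilation: no change.
Apply vowel deletion: ngosiingtaoe → ngosingte.

ngosingte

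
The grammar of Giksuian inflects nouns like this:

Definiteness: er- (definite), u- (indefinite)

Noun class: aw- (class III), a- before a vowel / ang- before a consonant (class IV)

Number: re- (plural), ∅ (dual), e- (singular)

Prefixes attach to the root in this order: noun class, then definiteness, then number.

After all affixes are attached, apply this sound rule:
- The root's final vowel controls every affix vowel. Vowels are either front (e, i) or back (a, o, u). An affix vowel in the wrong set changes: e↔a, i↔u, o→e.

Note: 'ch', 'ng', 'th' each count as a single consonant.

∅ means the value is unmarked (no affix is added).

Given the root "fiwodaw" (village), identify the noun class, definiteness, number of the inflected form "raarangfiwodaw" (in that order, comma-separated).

class IV, definite, plural

Segment: re-er-ang-fiwodaw.
noun class: a/ang- → class IV.
definiteness: er- → definite.
number: re- → plural.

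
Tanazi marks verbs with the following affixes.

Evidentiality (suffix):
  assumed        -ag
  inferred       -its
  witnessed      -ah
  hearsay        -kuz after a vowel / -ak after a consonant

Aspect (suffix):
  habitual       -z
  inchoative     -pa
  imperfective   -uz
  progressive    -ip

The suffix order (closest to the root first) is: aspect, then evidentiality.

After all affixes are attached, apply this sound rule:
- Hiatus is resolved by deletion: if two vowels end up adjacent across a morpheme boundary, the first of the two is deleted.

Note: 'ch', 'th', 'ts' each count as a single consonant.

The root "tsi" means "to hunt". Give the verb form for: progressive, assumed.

tsipag

Attach aspect progressive -ip → tsiip.
Attach evidentiality assumed -ag → tsiipag.
Apply vowel deletion: tsiipag → tsipag.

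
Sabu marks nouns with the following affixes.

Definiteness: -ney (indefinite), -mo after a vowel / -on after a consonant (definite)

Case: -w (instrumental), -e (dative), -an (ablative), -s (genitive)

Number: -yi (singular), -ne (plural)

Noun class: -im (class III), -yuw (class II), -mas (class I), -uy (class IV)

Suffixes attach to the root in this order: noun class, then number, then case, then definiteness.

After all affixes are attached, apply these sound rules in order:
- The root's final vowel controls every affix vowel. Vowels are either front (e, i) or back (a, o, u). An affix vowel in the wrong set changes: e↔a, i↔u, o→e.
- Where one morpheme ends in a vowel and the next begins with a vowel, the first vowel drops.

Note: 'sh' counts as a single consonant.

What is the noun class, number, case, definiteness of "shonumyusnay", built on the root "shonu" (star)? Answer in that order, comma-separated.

class III, singular, genitive, indefinite

Segment: shonu-im-yi-s-ney.
noun class: -im → class III.
number: -yi → singular.
case: -s → genitive.
definiteness: -ney → indefinite.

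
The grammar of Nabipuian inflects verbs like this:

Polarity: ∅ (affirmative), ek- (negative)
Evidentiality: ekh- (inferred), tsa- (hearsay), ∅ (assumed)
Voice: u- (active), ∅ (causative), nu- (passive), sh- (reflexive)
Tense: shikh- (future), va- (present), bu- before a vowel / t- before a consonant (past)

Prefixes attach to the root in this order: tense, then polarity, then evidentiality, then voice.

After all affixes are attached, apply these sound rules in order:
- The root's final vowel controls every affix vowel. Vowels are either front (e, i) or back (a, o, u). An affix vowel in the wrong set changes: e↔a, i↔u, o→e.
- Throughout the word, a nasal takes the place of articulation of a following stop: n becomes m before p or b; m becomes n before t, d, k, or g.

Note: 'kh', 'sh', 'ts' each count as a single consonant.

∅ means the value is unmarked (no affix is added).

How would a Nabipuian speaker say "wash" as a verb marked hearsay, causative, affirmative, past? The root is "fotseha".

tsatfotseha

Attach tense past t- (before consonant 'f') → tfotseha.
polarity = affirmative: zero marking, form stays tfotseha.
Attach evidentiality hearsay tsa- → tsatfotseha.
voice = causative: zero marking, form stays tsatfotseha.
Vowel harmony: no change.
Nasal assimilation: no change.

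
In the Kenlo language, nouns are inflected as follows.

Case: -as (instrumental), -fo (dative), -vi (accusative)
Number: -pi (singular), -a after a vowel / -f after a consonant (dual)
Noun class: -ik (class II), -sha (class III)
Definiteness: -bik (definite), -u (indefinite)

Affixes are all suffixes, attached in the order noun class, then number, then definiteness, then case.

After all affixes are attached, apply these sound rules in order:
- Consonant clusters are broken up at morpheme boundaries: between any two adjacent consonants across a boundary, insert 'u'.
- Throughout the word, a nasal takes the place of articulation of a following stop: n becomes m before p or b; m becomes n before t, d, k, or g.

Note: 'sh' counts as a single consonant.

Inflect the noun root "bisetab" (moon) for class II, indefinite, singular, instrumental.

bisetabikupiuas

Attach noun class class II -ik → bisetabik.
Attach number singular -pi → bisetabikpi.
Attach definiteness indefinite -u → bisetabikpiu.
Attach case instrumental -as → bisetabikpiuas.
Apply epenthesis: bisetabikpiuas → bisetabikupiuas.
Nasal assimilation: no change.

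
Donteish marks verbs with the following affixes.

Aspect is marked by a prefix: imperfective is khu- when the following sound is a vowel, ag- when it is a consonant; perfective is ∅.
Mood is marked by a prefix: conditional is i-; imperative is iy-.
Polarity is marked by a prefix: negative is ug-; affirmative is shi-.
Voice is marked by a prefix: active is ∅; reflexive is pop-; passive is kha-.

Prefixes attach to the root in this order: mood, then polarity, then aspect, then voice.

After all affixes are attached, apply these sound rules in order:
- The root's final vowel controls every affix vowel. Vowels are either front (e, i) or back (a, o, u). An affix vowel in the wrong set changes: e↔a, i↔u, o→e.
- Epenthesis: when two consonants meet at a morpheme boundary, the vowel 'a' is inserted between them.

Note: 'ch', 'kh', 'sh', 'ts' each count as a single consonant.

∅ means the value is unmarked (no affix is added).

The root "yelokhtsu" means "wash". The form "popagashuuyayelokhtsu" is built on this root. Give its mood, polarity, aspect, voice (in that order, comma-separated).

imperative, affirmative, imperfective, reflexive

Segment: pop-ag-shi-iy-yelokhtsu.
mood: iy- → imperative.
polarity: shi- → affirmative.
aspect: khu/ag- → imperfective.
voice: pop- → reflexive.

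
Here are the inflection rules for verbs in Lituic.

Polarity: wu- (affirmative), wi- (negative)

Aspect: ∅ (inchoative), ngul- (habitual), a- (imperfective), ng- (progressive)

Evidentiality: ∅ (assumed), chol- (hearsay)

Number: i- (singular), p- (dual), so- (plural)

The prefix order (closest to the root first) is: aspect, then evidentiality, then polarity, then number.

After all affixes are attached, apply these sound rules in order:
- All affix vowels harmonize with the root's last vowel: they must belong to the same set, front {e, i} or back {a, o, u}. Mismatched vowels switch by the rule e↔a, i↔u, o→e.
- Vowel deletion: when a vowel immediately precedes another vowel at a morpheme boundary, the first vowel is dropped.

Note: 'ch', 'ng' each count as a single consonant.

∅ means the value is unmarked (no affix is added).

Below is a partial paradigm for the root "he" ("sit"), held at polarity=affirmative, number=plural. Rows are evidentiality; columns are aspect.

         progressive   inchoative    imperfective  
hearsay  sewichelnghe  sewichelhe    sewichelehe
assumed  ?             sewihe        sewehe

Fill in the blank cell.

sewinghe

Attach aspect progressive ng- → nghe.
evidentiality = assumed: zero marking, form stays nghe.
Attach polarity affirmative wu- → wunghe.
Attach number plural so- → sowunghe.
Apply vowel harmony: sowunghe → sewinghe.
Vowel deletion: no change.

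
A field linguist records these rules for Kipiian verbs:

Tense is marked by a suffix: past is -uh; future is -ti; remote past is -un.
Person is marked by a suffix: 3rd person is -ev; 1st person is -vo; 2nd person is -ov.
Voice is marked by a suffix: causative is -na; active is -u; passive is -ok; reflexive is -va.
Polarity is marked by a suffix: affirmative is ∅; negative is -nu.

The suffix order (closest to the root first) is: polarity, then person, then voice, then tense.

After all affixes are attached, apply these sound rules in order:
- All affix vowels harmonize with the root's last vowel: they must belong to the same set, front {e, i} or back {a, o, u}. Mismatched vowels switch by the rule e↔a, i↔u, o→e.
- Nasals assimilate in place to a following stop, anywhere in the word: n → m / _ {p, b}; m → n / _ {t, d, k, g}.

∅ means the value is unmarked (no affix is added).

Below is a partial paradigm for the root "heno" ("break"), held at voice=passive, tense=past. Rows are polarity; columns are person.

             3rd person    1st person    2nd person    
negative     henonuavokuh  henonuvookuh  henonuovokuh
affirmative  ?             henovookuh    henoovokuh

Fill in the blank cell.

henoavokuh

polarity = affirmative: zero marking, form stays heno.
Attach person 3rd person -ev → henoev.
Attach voice passive -ok → henoevok.
Attach tense past -uh → henoevokuh.
Apply vowel harmony: henoevokuh → henoavokuh.
Nasal assimilation: no change.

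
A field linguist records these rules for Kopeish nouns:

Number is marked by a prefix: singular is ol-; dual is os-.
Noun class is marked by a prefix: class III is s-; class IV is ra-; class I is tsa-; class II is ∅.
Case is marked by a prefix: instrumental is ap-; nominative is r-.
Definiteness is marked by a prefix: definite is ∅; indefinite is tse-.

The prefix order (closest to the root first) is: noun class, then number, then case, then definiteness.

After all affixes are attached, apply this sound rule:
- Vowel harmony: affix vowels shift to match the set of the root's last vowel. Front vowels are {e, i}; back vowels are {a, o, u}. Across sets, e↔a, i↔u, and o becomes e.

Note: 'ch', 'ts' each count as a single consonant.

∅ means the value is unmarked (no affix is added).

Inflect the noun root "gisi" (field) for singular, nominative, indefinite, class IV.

Attach noun class class IV ra- → ragisi.
Attach number singular ol- → olragisi.
Attach case nominative r- → rolragisi.
Attach definiteness indefinite tse- → tserolragisi.
Apply vowel harmony: tserolragisi → tserelregisi.

tserelregisi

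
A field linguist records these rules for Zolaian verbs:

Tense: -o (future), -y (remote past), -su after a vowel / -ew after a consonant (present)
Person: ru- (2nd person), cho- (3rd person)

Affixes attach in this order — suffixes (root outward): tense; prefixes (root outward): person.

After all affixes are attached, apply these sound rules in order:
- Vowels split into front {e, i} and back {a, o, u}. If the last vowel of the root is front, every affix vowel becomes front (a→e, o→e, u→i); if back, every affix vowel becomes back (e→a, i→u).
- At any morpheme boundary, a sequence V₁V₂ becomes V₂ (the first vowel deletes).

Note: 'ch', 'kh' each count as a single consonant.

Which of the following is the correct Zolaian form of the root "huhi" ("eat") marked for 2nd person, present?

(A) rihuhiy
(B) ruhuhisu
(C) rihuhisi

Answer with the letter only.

Attach tense present -su (after vowel 'i') → huhisu.
Attach person 2nd person ru- → ruhuhisu.
Apply vowel harmony: ruhuhisu → rihuhisi.
Vowel deletion: no change.
So the correct form is rihuhisi, option (C).
(B) ruhuhisu is wrong: it fails to apply the sound rule(s).
(A) rihuhiy is wrong: it uses remote past instead of present for tense.

C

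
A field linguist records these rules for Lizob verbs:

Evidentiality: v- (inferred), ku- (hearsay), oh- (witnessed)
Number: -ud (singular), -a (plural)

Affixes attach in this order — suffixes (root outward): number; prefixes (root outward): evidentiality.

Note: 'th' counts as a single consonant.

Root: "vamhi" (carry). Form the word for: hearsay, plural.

Attach number plural -a → vamhia.
Attach evidentiality hearsay ku- → kuvamhia.

kuvamhia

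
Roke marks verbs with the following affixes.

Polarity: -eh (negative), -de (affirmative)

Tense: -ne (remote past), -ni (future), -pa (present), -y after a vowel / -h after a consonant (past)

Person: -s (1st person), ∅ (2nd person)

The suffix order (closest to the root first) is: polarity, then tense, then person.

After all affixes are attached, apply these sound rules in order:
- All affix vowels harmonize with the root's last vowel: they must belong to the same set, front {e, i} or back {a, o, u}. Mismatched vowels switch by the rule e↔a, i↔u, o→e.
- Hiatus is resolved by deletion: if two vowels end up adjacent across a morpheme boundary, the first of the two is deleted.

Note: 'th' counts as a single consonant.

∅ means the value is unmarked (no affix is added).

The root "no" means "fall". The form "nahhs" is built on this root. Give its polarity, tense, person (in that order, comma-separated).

negative, past, 1st person

Segment: no-eh-h-s.
polarity: -eh → negative.
tense: -y/h → past.
person: -s → 1st person.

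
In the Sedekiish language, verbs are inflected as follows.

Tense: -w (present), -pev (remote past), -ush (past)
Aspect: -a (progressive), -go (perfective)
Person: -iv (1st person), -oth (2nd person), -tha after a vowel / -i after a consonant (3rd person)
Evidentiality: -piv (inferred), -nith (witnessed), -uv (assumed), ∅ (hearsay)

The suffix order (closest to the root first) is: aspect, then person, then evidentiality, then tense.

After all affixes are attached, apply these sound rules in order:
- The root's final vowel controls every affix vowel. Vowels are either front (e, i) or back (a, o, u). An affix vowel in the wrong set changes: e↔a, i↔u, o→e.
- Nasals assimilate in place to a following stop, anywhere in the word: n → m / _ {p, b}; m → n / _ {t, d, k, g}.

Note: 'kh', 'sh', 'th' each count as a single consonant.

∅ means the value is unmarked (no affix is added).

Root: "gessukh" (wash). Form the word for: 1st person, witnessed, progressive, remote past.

Attach aspect progressive -a → gessukha.
Attach person 1st person -iv → gessukhaiv.
Attach evidentiality witnessed -nith → gessukhaivnith.
Attach tense remote past -pev → gessukhaivnithpev.
Apply vowel harmony: gessukhaivnithpev → gessukhauvnuthpav.
Nasal assimilation: no change.

gessukhauvnuthpav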